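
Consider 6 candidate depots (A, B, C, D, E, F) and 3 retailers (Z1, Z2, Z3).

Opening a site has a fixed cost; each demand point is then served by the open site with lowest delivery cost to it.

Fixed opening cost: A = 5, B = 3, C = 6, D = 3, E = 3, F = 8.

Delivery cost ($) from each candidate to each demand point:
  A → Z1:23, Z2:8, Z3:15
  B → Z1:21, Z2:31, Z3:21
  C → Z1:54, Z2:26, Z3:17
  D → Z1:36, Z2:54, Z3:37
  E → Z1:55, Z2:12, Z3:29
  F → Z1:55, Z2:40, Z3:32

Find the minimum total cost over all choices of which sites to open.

Open {A}: assign each demand point to its cheapest open site.
  Z1→A 23, Z2→A 8, Z3→A 15
  delivery cost 46, fixed 5 → total 51.
Compare {A, B}: delivery cost 44 + fixed 8 = 52.
Compare {A, D}: delivery cost 46 + fixed 8 = 54.
Compare {A, E}: delivery cost 46 + fixed 8 = 54.
All other subsets cost ≥ 52. Minimum total cost: 51.

51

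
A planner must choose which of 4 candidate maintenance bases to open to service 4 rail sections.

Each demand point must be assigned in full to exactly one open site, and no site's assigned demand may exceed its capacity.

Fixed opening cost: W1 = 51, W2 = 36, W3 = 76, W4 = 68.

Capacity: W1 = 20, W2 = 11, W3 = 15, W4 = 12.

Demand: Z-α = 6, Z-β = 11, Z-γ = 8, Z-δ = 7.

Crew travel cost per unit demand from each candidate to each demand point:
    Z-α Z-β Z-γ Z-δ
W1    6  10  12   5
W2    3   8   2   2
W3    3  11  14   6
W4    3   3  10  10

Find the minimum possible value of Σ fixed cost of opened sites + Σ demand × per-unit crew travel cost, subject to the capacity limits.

275

Open {W1, W2, W4}; cheapest assignment that respects the capacities:
  W1 (cap 20, load 13): Z-α, Z-δ — cost 6×6 + 7×5 = 71
  W2 (cap 11, load 8): Z-γ — cost 8×2 = 16
  W4 (cap 12, load 11): Z-β — cost 11×3 = 33
  Shipping 120, fixed 155 → total 275.
  Any other capacity-feasible assignment to {W1, W2, W4} ships for at least 120.
Compare {W2, W3, W4}: its best feasible assignment gives total 289.
Compare {W1, W2, W3, W4}: its best feasible assignment gives total 333.
Every other set of open sites that can feasibly serve all demand totals ≥ 289 even under its best assignment. Minimum: 275.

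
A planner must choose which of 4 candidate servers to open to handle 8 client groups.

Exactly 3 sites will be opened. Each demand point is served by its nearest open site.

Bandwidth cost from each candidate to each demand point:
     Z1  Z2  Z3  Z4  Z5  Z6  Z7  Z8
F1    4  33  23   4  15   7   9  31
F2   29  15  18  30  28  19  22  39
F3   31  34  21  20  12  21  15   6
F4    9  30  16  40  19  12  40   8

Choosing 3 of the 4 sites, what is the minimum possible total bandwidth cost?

75

Open {F1, F2, F3}.
  Z1→F1 4, Z2→F2 15, Z3→F2 18, Z4→F1 4, Z5→F3 12, Z6→F1 7, Z7→F1 9, Z8→F3 6  ⇒ total 75.
Compare {F1, F2, F4}: total 78.
Compare {F1, F3, F4}: total 88.
No size-3 selection does better; minimum is 75.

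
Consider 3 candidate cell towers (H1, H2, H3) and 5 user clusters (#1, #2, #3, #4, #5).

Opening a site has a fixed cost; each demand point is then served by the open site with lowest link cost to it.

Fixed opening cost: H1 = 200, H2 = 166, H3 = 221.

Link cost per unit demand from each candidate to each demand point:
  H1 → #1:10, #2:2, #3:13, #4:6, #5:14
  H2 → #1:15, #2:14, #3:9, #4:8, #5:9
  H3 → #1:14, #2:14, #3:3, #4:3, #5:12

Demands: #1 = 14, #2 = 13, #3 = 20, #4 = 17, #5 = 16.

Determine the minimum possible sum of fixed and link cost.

890

Open {H1, H3}: assign each demand point to its cheapest open site.
  #1→H1 14×10=140, #2→H1 13×2=26, #3→H3 20×3=60, #4→H3 17×3=51, #5→H3 16×12=192
  link cost 469, fixed 421 → total 890.
Compare {H3}: link cost 681 + fixed 221 = 902.
Compare {H1}: link cost 752 + fixed 200 = 952.
Compare {H1, H2}: link cost 592 + fixed 366 = 958.
All other subsets cost ≥ 902. Minimum total cost: 890.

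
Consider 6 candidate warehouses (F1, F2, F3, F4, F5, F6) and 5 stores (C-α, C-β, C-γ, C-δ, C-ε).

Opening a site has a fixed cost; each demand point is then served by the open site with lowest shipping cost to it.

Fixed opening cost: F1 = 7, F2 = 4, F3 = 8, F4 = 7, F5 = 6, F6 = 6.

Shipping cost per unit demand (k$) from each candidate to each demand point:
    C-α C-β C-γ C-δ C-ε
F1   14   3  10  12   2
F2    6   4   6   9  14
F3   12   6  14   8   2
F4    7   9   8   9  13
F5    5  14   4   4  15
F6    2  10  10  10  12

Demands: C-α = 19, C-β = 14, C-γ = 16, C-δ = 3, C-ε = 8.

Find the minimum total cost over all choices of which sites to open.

191

Open {F1, F5, F6}: assign each demand point to its cheapest open site.
  C-α→F6 19×2=38, C-β→F1 14×3=42, C-γ→F5 16×4=64, C-δ→F5 3×4=12, C-ε→F1 8×2=16
  shipping cost 172, fixed 19 → total 191.
Compare {F1, F2, F5, F6}: shipping cost 172 + fixed 23 = 195.
Compare {F1, F4, F5, F6}: shipping cost 172 + fixed 26 = 198.
Compare {F1, F3, F5, F6}: shipping cost 172 + fixed 27 = 199.
All other subsets cost ≥ 195. Minimum total cost: 191.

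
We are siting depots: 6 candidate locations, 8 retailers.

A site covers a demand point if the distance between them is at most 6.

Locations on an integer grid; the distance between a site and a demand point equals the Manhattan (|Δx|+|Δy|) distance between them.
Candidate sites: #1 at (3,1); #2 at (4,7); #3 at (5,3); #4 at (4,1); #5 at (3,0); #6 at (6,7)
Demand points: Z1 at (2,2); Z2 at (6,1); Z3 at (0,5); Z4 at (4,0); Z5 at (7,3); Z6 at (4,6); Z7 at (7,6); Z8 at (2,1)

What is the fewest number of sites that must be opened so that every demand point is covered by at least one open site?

2

Coverage sets (demand points within 6 of each site):
  #1: {Z1, Z2, Z4, Z5, Z6, Z8}
  #2: {Z3, Z6, Z7}
  #3: {Z1, Z2, Z4, Z5, Z6, Z7, Z8}
  #4: {Z1, Z2, Z4, Z5, Z6, Z8}
  #5: {Z1, Z2, Z4, Z8}
  #6: {Z2, Z5, Z6, Z7}
No single site covers all 8 demand points.
But {#1, #2} covers everything, so the minimum is 2.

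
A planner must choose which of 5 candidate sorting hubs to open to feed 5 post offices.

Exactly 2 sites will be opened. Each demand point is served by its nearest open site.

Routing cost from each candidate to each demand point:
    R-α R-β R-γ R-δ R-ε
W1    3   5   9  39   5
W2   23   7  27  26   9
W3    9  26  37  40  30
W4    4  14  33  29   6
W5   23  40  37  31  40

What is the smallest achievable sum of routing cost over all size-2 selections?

Open {W1, W2}.
  R-α→W1 3, R-β→W1 5, R-γ→W1 9, R-δ→W2 26, R-ε→W1 5  ⇒ total 48.
Compare {W1, W4}: total 51.
Compare {W1, W5}: total 53.
No size-2 selection does better; minimum is 48.

48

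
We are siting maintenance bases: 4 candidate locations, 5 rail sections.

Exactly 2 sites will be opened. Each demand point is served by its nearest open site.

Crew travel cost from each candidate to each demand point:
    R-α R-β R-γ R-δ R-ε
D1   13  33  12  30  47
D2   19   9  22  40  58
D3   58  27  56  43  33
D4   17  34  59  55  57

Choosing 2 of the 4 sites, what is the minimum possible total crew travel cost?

Open {D1, D2}.
  R-α→D1 13, R-β→D2 9, R-γ→D1 12, R-δ→D1 30, R-ε→D1 47  ⇒ total 111.
Compare {D1, D3}: total 115.
Compare {D2, D3}: total 123.
No size-2 selection does better; minimum is 111.

111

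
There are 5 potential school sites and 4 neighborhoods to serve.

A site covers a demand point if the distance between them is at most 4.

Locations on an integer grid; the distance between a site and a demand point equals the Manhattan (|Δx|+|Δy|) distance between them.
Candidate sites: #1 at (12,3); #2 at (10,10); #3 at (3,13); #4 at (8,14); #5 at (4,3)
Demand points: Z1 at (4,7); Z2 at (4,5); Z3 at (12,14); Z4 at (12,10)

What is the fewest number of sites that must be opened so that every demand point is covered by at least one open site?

Coverage sets (demand points within 4 of each site):
  #1: {}
  #2: {Z4}
  #3: {}
  #4: {Z3}
  #5: {Z1, Z2}
No 2 sites suffice: every size-2 union leaves at least one demand point uncovered.
But {#2, #4, #5} covers everything, so the minimum is 3.

3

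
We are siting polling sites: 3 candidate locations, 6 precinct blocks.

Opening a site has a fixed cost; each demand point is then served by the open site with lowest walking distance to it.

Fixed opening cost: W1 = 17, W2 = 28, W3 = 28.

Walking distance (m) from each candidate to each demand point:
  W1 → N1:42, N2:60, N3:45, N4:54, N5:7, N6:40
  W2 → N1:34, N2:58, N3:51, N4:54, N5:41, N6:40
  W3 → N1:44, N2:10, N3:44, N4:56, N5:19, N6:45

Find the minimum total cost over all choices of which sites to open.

Open {W1, W3}: assign each demand point to its cheapest open site.
  N1→W1 42, N2→W3 10, N3→W3 44, N4→W1 54, N5→W1 7, N6→W1 40
  walking distance 197, fixed 45 → total 242.
Compare {W3}: walking distance 218 + fixed 28 = 246.
Compare {W2, W3}: walking distance 201 + fixed 56 = 257.
Compare {W1, W2, W3}: walking distance 189 + fixed 73 = 262.
All other subsets cost ≥ 246. Minimum total cost: 242.

242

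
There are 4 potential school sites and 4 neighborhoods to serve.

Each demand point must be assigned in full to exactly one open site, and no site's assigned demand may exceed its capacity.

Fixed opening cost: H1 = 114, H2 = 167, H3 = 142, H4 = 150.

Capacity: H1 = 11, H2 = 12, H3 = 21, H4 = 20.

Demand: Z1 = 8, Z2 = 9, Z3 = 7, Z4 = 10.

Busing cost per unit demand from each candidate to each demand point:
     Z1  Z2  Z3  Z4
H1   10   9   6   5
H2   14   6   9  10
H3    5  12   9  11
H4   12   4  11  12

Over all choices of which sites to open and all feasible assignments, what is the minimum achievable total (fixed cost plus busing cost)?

Open {H3, H4}; cheapest assignment that respects the capacities:
  H3 (cap 21, load 15): Z1, Z3 — cost 8×5 + 7×9 = 103
  H4 (cap 20, load 19): Z2, Z4 — cost 9×4 + 10×12 = 156
  Shipping 259, fixed 292 → total 551.
  Any other capacity-feasible assignment to {H3, H4} ships for at least 259.
Compare {H1, H3, H4}: its best feasible assignment gives total 595.
Compare {H1, H2, H3}: its best feasible assignment gives total 630.
Every other set of open sites that can feasibly serve all demand totals ≥ 595 even under its best assignment. Minimum: 551.

551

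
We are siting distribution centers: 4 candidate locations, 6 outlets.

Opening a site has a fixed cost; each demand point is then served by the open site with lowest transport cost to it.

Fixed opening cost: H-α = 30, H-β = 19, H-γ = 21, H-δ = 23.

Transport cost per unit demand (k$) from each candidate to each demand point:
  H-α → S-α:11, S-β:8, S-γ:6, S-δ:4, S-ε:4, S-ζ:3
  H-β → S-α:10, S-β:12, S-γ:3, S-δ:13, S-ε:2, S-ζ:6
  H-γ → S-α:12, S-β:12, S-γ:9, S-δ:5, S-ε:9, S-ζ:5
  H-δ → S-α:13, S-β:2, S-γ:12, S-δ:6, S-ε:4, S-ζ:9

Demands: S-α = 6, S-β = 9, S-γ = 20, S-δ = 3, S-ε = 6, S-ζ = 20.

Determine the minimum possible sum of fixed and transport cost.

Open {H-α, H-β, H-δ}: assign each demand point to its cheapest open site.
  S-α→H-β 6×10=60, S-β→H-δ 9×2=18, S-γ→H-β 20×3=60, S-δ→H-α 3×4=12, S-ε→H-β 6×2=12, S-ζ→H-α 20×3=60
  transport cost 222, fixed 72 → total 294.
Compare {H-α, H-β, H-γ, H-δ}: transport cost 222 + fixed 93 = 315.
Compare {H-α, H-β}: transport cost 276 + fixed 49 = 325.
Compare {H-β, H-γ, H-δ}: transport cost 265 + fixed 63 = 328.
All other subsets cost ≥ 315. Minimum total cost: 294.

294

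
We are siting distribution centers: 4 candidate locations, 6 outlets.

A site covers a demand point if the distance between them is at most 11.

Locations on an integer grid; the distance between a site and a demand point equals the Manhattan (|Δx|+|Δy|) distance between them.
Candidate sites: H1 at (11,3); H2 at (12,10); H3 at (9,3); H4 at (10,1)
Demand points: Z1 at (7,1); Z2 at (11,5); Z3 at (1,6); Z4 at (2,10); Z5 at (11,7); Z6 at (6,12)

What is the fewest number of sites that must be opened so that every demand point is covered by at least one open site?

Coverage sets (demand points within 11 of each site):
  H1: {Z1, Z2, Z5}
  H2: {Z2, Z4, Z5, Z6}
  H3: {Z1, Z2, Z3, Z5}
  H4: {Z1, Z2, Z5}
No single site covers all 6 demand points.
But {H2, H3} covers everything, so the minimum is 2.

2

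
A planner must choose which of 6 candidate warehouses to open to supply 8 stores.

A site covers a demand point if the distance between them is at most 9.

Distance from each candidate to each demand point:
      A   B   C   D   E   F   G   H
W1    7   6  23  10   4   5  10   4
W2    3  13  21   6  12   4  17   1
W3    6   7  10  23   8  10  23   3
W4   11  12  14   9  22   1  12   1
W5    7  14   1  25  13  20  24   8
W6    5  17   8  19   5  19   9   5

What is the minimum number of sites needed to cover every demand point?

3

Coverage sets (demand points within 9 of each site):
  W1: {A, B, E, F, H}
  W2: {A, D, F, H}
  W3: {A, B, E, H}
  W4: {D, F, H}
  W5: {A, C, H}
  W6: {A, C, E, G, H}
No 2 sites suffice: every size-2 union leaves at least one demand point uncovered.
But {W1, W2, W6} covers everything, so the minimum is 3.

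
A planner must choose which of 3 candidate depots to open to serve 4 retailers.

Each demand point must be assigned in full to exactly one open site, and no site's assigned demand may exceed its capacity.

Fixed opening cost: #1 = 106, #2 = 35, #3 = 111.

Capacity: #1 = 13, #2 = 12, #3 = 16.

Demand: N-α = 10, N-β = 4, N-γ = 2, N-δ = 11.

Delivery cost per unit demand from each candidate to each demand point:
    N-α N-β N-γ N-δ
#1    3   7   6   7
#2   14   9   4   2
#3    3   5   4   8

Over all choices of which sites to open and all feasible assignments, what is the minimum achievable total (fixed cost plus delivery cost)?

Open {#2, #3}; cheapest assignment that respects the capacities:
  #2 (cap 12, load 11): N-δ — cost 11×2 = 22
  #3 (cap 16, load 16): N-α, N-β, N-γ — cost 10×3 + 4×5 + 2×4 = 58
  Shipping 80, fixed 146 → total 226.
  Any other capacity-feasible assignment to {#2, #3} ships for at least 80.
Compare {#1, #2, #3}: its best feasible assignment gives total 332.
Compare {#1, #3}: its best feasible assignment gives total 352.
Every other set of open sites that can feasibly serve all demand totals ≥ 332 even under its best assignment. Minimum: 226.

226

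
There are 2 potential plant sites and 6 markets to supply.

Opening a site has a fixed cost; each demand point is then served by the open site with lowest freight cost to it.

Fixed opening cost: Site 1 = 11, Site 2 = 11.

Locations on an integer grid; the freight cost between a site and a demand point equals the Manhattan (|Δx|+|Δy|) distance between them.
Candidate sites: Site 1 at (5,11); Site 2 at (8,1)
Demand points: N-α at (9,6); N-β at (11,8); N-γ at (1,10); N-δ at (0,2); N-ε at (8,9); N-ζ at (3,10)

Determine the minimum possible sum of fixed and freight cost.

Open {Site 1}: assign each demand point to its cheapest open site.
  N-α→Site 1 9, N-β→Site 1 9, N-γ→Site 1 5, N-δ→Site 1 14, N-ε→Site 1 5, N-ζ→Site 1 3
  freight cost 45, fixed 11 → total 56.
Compare {Site 1, Site 2}: freight cost 37 + fixed 22 = 59.
Compare {Site 2}: freight cost 63 + fixed 11 = 74.

56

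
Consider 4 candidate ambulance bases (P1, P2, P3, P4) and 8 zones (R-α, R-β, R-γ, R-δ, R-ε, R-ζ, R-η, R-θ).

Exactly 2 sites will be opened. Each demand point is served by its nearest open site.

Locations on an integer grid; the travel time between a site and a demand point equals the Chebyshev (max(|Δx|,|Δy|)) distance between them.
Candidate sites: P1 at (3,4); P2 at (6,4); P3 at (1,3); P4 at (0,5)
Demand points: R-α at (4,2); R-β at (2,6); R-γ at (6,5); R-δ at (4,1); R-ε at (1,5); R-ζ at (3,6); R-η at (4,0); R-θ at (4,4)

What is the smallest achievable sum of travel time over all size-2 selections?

17

Open {P1, P2}.
  R-α→P1 2, R-β→P1 2, R-γ→P2 1, R-δ→P1 3, R-ε→P1 2, R-ζ→P1 2, R-η→P1 4, R-θ→P1 1  ⇒ total 17.
Compare {P1, P3}: total 18.
Compare {P1, P4}: total 18.
No size-2 selection does better; minimum is 17.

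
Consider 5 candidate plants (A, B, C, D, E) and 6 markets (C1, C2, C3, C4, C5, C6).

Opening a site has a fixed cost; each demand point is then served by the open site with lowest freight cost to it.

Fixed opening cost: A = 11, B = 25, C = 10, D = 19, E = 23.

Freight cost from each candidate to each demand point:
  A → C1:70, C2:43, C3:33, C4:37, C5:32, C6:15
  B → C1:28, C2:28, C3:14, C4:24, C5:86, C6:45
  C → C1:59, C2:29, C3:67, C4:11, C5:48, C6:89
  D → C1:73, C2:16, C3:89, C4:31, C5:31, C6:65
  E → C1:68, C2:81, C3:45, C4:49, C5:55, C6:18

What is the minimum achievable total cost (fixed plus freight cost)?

Open {A, B, C}: assign each demand point to its cheapest open site.
  C1→B 28, C2→B 28, C3→B 14, C4→C 11, C5→A 32, C6→A 15
  freight cost 128, fixed 46 → total 174.
Compare {A, B}: freight cost 141 + fixed 36 = 177.
Compare {A, B, C, D}: freight cost 115 + fixed 65 = 180.
Compare {A, B, D}: freight cost 128 + fixed 55 = 183.
All other subsets cost ≥ 177. Minimum total cost: 174.

174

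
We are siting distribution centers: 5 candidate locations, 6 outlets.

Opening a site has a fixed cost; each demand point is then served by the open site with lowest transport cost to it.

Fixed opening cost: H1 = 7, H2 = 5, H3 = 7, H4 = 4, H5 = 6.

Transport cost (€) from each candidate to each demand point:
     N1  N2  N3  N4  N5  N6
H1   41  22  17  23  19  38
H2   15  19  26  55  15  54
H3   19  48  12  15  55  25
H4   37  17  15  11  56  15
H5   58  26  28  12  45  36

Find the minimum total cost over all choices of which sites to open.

Open {H2, H4}: assign each demand point to its cheapest open site.
  N1→H2 15, N2→H4 17, N3→H4 15, N4→H4 11, N5→H2 15, N6→H4 15
  transport cost 88, fixed 9 → total 97.
Compare {H2, H3, H4}: transport cost 85 + fixed 16 = 101.
Compare {H2, H4, H5}: transport cost 88 + fixed 15 = 103.
Compare {H1, H2, H4}: transport cost 88 + fixed 16 = 104.
All other subsets cost ≥ 101. Minimum total cost: 97.

97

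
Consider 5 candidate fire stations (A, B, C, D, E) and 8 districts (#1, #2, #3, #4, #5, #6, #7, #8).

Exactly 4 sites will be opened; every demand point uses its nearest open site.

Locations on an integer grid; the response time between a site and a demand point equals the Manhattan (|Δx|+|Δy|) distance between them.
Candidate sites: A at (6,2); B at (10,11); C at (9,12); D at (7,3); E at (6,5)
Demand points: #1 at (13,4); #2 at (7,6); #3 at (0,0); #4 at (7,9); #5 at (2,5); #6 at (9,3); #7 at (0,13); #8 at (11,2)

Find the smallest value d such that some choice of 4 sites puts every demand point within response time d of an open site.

10

Open {A, B, C, D}.
  Farthest demand point is #7 at response time 10 (to C); all others are ≤ 10.
With {A, B, C, E} the worst case is 10.
With {A, C, D, E} the worst case is 10.
No size-4 selection achieves below 10.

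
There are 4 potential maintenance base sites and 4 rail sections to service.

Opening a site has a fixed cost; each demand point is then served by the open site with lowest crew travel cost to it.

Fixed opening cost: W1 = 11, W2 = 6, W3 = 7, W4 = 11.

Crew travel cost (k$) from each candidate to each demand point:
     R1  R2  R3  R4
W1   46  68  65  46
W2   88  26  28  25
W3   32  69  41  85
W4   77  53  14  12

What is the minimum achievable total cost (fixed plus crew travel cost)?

108

Open {W2, W3, W4}: assign each demand point to its cheapest open site.
  R1→W3 32, R2→W2 26, R3→W4 14, R4→W4 12
  crew travel cost 84, fixed 24 → total 108.
Compare {W1, W2, W3, W4}: crew travel cost 84 + fixed 35 = 119.
Compare {W2, W3}: crew travel cost 111 + fixed 13 = 124.
Compare {W1, W2, W4}: crew travel cost 98 + fixed 28 = 126.
All other subsets cost ≥ 119. Minimum total cost: 108.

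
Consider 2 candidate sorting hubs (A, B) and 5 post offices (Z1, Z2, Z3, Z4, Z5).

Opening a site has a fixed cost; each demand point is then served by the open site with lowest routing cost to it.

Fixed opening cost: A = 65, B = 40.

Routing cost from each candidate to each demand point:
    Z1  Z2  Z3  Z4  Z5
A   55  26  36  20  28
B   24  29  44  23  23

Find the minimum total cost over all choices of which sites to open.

183

Open {B}: assign each demand point to its cheapest open site.
  Z1→B 24, Z2→B 29, Z3→B 44, Z4→B 23, Z5→B 23
  routing cost 143, fixed 40 → total 183.
Compare {A}: routing cost 165 + fixed 65 = 230.
Compare {A, B}: routing cost 129 + fixed 105 = 234.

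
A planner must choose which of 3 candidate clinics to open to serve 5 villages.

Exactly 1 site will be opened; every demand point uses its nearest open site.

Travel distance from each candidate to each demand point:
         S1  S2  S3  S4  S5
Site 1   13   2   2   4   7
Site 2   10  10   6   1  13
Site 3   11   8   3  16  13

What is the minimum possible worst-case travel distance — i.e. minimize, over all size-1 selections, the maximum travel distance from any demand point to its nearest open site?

Open {Site 1}.
  Farthest demand point is S1 at travel distance 13 (to Site 1); all others are ≤ 13.
With {Site 2} the worst case is 13.
With {Site 3} the worst case is 16.
No size-1 selection achieves below 13.

13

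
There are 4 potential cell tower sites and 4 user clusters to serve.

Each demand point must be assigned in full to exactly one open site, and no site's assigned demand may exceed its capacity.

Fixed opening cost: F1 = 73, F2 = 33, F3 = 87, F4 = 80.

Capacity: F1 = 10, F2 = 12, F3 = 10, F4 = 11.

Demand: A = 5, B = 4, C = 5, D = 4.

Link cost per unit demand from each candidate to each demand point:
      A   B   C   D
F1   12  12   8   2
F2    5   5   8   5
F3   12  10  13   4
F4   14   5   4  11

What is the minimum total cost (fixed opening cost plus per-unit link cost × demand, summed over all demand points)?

Open {F2, F4}; cheapest assignment that respects the capacities:
  F2 (cap 12, load 9): A, D — cost 5×5 + 4×5 = 45
  F4 (cap 11, load 9): B, C — cost 4×5 + 5×4 = 40
  Shipping 85, fixed 113 → total 198.
  Any other capacity-feasible assignment to {F2, F4} ships for at least 85.
Compare {F1, F2}: its best feasible assignment gives total 199.
Compare {F2, F3}: its best feasible assignment gives total 241.
Every other set of open sites that can feasibly serve all demand totals ≥ 199 even under its best assignment. Minimum: 198.

198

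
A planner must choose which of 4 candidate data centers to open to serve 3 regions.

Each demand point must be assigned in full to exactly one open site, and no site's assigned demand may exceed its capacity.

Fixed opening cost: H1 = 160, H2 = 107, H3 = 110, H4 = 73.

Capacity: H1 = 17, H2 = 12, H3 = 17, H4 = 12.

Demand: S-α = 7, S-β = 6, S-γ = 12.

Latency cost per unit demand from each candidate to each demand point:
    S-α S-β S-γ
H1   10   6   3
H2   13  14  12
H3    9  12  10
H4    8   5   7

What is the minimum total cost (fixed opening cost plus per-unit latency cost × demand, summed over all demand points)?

402

Open {H3, H4}; cheapest assignment that respects the capacities:
  H3 (cap 17, load 13): S-α, S-β — cost 7×9 + 6×12 = 135
  H4 (cap 12, load 12): S-γ — cost 12×7 = 84
  Shipping 219, fixed 183 → total 402.
  Any other capacity-feasible assignment to {H3, H4} ships for at least 219.
Compare {H1, H4}: its best feasible assignment gives total 423.
Compare {H1, H3}: its best feasible assignment gives total 441.
Every other set of open sites that can feasibly serve all demand totals ≥ 423 even under its best assignment. Minimum: 402.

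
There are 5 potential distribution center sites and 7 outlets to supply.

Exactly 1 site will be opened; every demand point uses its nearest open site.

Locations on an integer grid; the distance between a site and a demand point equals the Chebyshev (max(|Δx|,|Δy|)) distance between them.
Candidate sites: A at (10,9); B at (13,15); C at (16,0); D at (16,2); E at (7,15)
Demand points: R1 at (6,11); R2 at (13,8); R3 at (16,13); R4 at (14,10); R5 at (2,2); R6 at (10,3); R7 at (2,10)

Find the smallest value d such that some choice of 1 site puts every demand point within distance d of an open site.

Open {A}.
  Farthest demand point is R5 at distance 8 (to A); all others are ≤ 8.
With {B} the worst case is 13.
With {E} the worst case is 13.
No size-1 selection achieves below 8.

8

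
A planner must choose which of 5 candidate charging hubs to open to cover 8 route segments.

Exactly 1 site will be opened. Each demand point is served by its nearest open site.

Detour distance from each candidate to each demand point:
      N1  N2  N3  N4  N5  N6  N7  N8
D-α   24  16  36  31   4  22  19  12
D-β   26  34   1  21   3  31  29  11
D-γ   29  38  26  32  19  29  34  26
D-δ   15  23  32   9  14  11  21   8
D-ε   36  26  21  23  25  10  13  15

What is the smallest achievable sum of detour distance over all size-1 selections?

Open {D-δ}.
  N1→D-δ 15, N2→D-δ 23, N3→D-δ 32, N4→D-δ 9, N5→D-δ 14, N6→D-δ 11, N7→D-δ 21, N8→D-δ 8  ⇒ total 133.
Compare {D-β}: total 156.
Compare {D-α}: total 164.
No size-1 selection does better; minimum is 133.

133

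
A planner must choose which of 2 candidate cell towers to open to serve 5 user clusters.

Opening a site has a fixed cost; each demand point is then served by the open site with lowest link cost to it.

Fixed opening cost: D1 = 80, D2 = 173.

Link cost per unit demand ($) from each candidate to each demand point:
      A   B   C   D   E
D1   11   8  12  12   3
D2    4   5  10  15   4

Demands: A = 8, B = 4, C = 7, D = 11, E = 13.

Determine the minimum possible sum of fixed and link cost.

455

Open {D1}: assign each demand point to its cheapest open site.
  A→D1 8×11=88, B→D1 4×8=32, C→D1 7×12=84, D→D1 11×12=132, E→D1 13×3=39
  link cost 375, fixed 80 → total 455.
Compare {D2}: link cost 339 + fixed 173 = 512.
Compare {D1, D2}: link cost 293 + fixed 253 = 546.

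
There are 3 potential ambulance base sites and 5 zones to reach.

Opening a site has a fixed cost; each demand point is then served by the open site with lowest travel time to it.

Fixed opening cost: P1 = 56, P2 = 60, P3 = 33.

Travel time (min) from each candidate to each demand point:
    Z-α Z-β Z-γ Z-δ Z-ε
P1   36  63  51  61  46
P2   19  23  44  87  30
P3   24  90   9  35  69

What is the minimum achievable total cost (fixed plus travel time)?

Open {P2, P3}: assign each demand point to its cheapest open site.
  Z-α→P2 19, Z-β→P2 23, Z-γ→P3 9, Z-δ→P3 35, Z-ε→P2 30
  travel time 116, fixed 93 → total 209.
Compare {P3}: travel time 227 + fixed 33 = 260.
Compare {P2}: travel time 203 + fixed 60 = 263.
Compare {P1, P2, P3}: travel time 116 + fixed 149 = 265.
All other subsets cost ≥ 260. Minimum total cost: 209.

209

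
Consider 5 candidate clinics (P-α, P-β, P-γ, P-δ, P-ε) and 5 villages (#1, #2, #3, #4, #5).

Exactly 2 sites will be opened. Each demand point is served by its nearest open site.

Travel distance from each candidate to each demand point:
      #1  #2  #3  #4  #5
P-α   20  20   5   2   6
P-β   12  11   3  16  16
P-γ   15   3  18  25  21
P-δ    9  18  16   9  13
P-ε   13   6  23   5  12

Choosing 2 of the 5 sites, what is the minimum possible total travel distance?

31

Open {P-α, P-γ}.
  #1→P-γ 15, #2→P-γ 3, #3→P-α 5, #4→P-α 2, #5→P-α 6  ⇒ total 31.
Compare {P-α, P-ε}: total 32.
Compare {P-α, P-β}: total 34.
No size-2 selection does better; minimum is 31.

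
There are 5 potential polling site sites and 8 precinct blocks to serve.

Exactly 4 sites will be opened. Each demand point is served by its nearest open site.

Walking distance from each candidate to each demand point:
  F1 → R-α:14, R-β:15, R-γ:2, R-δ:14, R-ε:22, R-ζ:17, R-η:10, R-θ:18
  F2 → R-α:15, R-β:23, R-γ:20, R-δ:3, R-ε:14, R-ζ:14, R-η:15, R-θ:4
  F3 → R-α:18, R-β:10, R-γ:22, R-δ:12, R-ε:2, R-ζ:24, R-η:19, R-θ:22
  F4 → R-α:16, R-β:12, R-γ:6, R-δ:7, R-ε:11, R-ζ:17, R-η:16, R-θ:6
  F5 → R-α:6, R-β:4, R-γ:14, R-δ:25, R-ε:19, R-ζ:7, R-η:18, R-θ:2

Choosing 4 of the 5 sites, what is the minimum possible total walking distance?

Open {F1, F2, F3, F5}.
  R-α→F5 6, R-β→F5 4, R-γ→F1 2, R-δ→F2 3, R-ε→F3 2, R-ζ→F5 7, R-η→F1 10, R-θ→F5 2  ⇒ total 36.
Compare {F1, F3, F4, F5}: total 40.
Compare {F1, F2, F4, F5}: total 45.
No size-4 selection does better; minimum is 36.

36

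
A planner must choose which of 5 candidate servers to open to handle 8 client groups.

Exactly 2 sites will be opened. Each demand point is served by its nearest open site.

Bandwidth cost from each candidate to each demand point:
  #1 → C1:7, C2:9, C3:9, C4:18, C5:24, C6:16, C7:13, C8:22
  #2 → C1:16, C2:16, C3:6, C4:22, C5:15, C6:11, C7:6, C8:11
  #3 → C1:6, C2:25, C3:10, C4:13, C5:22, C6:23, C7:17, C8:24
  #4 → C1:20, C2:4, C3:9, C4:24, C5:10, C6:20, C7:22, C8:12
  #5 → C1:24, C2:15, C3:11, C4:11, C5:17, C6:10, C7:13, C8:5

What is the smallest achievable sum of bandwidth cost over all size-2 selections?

81

Open {#1, #5}.
  C1→#1 7, C2→#1 9, C3→#1 9, C4→#5 11, C5→#5 17, C6→#5 10, C7→#1 13, C8→#5 5  ⇒ total 81.
Compare {#4, #5}: total 82.
Compare {#1, #2}: total 83.
No size-2 selection does better; minimum is 81.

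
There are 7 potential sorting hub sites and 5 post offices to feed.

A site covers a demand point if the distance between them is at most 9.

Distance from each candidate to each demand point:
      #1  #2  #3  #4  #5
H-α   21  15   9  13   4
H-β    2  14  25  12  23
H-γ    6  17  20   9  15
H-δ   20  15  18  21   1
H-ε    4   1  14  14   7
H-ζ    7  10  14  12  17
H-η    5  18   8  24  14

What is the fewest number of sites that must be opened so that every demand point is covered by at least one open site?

3

Coverage sets (demand points within 9 of each site):
  H-α: {#3, #5}
  H-β: {#1}
  H-γ: {#1, #4}
  H-δ: {#5}
  H-ε: {#1, #2, #5}
  H-ζ: {#1}
  H-η: {#1, #3}
No 2 sites suffice: every size-2 union leaves at least one demand point uncovered.
But {H-α, H-γ, H-ε} covers everything, so the minimum is 3.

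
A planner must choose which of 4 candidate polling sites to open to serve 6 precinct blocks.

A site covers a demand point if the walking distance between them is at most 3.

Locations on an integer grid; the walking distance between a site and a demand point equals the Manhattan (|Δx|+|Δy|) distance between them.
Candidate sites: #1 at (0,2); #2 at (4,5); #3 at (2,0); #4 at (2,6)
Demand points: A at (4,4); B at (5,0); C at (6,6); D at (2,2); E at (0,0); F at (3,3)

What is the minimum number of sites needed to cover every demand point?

2

Coverage sets (demand points within 3 of each site):
  #1: {D, E}
  #2: {A, C, F}
  #3: {B, D, E}
  #4: {}
No single site covers all 6 demand points.
But {#2, #3} covers everything, so the minimum is 2.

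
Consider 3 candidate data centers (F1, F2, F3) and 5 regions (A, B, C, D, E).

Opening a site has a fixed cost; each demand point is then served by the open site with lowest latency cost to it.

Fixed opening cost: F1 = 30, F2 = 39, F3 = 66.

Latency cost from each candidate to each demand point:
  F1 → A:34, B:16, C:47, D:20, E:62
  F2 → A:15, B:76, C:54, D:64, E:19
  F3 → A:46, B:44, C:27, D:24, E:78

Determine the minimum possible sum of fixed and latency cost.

186

Open {F1, F2}: assign each demand point to its cheapest open site.
  A→F2 15, B→F1 16, C→F1 47, D→F1 20, E→F2 19
  latency cost 117, fixed 69 → total 186.
Compare {F1}: latency cost 179 + fixed 30 = 209.
Compare {F1, F2, F3}: latency cost 97 + fixed 135 = 232.
Compare {F2, F3}: latency cost 129 + fixed 105 = 234.
All other subsets cost ≥ 209. Minimum total cost: 186.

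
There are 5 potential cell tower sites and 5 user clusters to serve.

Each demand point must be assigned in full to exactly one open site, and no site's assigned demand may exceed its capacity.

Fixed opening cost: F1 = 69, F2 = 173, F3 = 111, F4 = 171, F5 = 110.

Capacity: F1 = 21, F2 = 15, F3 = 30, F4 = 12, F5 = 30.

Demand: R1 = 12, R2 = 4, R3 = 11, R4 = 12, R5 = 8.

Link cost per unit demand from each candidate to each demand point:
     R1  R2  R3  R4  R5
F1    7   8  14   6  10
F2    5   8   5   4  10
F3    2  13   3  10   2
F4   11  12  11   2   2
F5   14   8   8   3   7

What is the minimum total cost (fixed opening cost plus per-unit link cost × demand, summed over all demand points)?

Open {F3, F5}; cheapest assignment that respects the capacities:
  F3 (cap 30, load 23): R1, R3 — cost 12×2 + 11×3 = 57
  F5 (cap 30, load 24): R2, R4, R5 — cost 4×8 + 12×3 + 8×7 = 124
  Shipping 181, fixed 221 → total 402.
  Any other capacity-feasible assignment to {F3, F5} ships for at least 181.
Compare {F1, F3}: its best feasible assignment gives total 441.
Compare {F1, F3, F5}: its best feasible assignment gives total 471.
Every other set of open sites that can feasibly serve all demand totals ≥ 441 even under its best assignment. Minimum: 402.

402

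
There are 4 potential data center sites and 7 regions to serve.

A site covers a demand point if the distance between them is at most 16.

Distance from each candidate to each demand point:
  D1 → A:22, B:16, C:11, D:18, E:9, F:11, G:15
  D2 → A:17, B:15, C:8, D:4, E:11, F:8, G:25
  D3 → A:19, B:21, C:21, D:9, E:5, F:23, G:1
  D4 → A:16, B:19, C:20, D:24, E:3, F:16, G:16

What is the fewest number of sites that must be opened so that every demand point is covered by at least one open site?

Coverage sets (demand points within 16 of each site):
  D1: {B, C, E, F, G}
  D2: {B, C, D, E, F}
  D3: {D, E, G}
  D4: {A, E, F, G}
No single site covers all 7 demand points.
But {D2, D4} covers everything, so the minimum is 2.

2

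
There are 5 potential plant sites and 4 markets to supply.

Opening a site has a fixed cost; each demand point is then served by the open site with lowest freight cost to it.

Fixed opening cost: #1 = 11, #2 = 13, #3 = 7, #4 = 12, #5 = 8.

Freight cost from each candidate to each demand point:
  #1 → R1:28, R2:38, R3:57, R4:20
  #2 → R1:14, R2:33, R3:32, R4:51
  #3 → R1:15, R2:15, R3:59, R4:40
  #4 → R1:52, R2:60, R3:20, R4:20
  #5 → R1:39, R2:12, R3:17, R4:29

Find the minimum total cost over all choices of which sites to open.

88

Open {#3, #5}: assign each demand point to its cheapest open site.
  R1→#3 15, R2→#5 12, R3→#5 17, R4→#5 29
  freight cost 73, fixed 15 → total 88.
Compare {#3, #4}: freight cost 70 + fixed 19 = 89.
Compare {#1, #3, #5}: freight cost 64 + fixed 26 = 90.
Compare {#3, #4, #5}: freight cost 64 + fixed 27 = 91.
All other subsets cost ≥ 89. Minimum total cost: 88.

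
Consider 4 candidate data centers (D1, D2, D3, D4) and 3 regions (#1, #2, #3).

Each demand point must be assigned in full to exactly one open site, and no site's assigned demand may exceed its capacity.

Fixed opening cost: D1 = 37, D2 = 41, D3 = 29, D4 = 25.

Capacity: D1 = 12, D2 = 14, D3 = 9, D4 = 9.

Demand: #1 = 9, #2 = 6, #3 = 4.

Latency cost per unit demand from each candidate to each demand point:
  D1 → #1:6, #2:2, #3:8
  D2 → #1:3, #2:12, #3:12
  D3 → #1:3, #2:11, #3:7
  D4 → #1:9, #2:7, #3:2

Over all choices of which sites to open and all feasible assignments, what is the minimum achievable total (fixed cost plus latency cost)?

137

Open {D1, D3}; cheapest assignment that respects the capacities:
  D1 (cap 12, load 10): #2, #3 — cost 6×2 + 4×8 = 44
  D3 (cap 9, load 9): #1 — cost 9×3 = 27
  Shipping 71, fixed 66 → total 137.
  Any other capacity-feasible assignment to {D1, D3} ships for at least 71.
Compare {D1, D3, D4}: its best feasible assignment gives total 138.
Compare {D1, D2}: its best feasible assignment gives total 149.
Every other set of open sites that can feasibly serve all demand totals ≥ 138 even under its best assignment. Minimum: 137.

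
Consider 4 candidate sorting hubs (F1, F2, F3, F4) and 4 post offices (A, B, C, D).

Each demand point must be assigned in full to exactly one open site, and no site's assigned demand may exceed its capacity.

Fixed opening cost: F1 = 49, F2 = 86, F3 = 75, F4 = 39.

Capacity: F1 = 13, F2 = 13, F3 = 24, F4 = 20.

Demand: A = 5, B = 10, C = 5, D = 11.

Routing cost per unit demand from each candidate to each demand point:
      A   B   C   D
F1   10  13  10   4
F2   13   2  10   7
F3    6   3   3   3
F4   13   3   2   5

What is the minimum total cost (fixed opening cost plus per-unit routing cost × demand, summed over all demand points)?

217

Open {F3, F4}; cheapest assignment that respects the capacities:
  F3 (cap 24, load 16): A, D — cost 5×6 + 11×3 = 63
  F4 (cap 20, load 15): B, C — cost 10×3 + 5×2 = 40
  Shipping 103, fixed 114 → total 217.
  Any other capacity-feasible assignment to {F3, F4} ships for at least 103.
Compare {F1, F4}: its best feasible assignment gives total 237.
Compare {F1, F3}: its best feasible assignment gives total 243.
Every other set of open sites that can feasibly serve all demand totals ≥ 237 even under its best assignment. Minimum: 217.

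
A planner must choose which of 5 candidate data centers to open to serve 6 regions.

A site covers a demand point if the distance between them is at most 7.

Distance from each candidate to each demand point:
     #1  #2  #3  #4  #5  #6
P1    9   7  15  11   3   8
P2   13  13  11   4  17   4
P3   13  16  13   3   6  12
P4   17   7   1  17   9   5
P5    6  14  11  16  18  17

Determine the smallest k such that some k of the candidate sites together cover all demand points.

Coverage sets (demand points within 7 of each site):
  P1: {#2, #5}
  P2: {#4, #6}
  P3: {#4, #5}
  P4: {#2, #3, #6}
  P5: {#1}
No 2 sites suffice: every size-2 union leaves at least one demand point uncovered.
But {P3, P4, P5} covers everything, so the minimum is 3.

3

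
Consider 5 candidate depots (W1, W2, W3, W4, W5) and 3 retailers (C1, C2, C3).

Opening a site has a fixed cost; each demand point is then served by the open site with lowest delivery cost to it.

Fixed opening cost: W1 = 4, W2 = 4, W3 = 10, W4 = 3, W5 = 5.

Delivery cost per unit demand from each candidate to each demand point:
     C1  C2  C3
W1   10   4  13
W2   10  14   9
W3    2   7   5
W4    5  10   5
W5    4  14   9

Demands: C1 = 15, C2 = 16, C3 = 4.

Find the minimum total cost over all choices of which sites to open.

128

Open {W1, W3}: assign each demand point to its cheapest open site.
  C1→W3 15×2=30, C2→W1 16×4=64, C3→W3 4×5=20
  delivery cost 114, fixed 14 → total 128.
Compare {W1, W3, W4}: delivery cost 114 + fixed 17 = 131.
Compare {W1, W2, W3}: delivery cost 114 + fixed 18 = 132.
Compare {W1, W3, W5}: delivery cost 114 + fixed 19 = 133.
All other subsets cost ≥ 131. Minimum total cost: 128.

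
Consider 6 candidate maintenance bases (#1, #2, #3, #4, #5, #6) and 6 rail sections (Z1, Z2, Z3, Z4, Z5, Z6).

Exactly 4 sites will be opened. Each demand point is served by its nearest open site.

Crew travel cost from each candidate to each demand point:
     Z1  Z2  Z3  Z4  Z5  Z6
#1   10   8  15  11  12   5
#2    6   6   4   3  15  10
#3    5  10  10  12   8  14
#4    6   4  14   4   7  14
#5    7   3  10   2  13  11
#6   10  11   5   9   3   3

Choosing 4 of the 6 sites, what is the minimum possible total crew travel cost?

20

Open {#2, #3, #5, #6}.
  Z1→#3 5, Z2→#5 3, Z3→#2 4, Z4→#5 2, Z5→#6 3, Z6→#6 3  ⇒ total 20.
Compare {#1, #2, #5, #6}: total 21.
Compare {#1, #3, #5, #6}: total 21.
No size-4 selection does better; minimum is 20.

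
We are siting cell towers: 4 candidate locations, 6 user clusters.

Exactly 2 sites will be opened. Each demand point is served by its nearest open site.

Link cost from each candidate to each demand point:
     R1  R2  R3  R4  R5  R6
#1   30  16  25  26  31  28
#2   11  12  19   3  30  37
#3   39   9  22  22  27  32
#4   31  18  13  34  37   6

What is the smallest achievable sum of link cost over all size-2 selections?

Open {#2, #4}.
  R1→#2 11, R2→#2 12, R3→#4 13, R4→#2 3, R5→#2 30, R6→#4 6  ⇒ total 75.
Compare {#2, #3}: total 101.
Compare {#1, #2}: total 103.
No size-2 selection does better; minimum is 75.

75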